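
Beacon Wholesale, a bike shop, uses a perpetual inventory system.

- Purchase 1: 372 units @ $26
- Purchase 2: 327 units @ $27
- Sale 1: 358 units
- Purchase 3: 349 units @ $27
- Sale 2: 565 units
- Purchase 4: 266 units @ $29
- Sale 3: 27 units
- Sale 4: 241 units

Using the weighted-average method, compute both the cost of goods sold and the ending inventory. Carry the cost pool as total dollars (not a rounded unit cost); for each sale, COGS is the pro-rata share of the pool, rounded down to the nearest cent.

After Purchase 1: 372 on hand, pool $9,672.00 (≈ $26.0000 each)
After Purchase 2: 699 on hand, pool $18,501.00 (≈ $26.4678 each)
Sale 1, sell 358: 358/699 × $18,501.00 → $9,475.47
After Purchase 3: 690 on hand, pool $18,448.53 (≈ $26.7370 each)
Sale 2, sell 565: 565/690 × $18,448.53 → $15,106.40
After Purchase 4: 391 on hand, pool $11,056.13 (≈ $28.2765 each)
Sale 3, sell 27: 27/391 × $11,056.13 → $763.46
Sale 4, sell 241: 241/364 × $10,292.67 → $6,814.65
Total COGS = $9,475.47 + $15,106.40 + $763.46 + $6,814.65 = $32,159.98
Ending inventory (cost pool remaining) = $3,478.02
Check: goods available $35,638.00 = COGS $32,159.98 + ending $3,478.02

COGS = $32,159.98; ending inventory = $3,478.02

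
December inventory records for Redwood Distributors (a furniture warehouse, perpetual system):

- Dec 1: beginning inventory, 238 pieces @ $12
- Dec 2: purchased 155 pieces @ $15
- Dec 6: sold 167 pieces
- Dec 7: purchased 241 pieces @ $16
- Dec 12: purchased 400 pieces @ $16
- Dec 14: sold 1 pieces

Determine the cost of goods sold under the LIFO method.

Dec 6, 167 sold [LIFO — newest first]: 155 @ $15 + 12 @ $12 = $2,469
Dec 14, 1 sold [LIFO — newest first]: 1 @ $16 = $16
Total COGS = $2,469 + $16 = $2,485
Ending inventory: 226 @ $12 + 241 @ $16 + 399 @ $16 = $12,952

COGS = $2,485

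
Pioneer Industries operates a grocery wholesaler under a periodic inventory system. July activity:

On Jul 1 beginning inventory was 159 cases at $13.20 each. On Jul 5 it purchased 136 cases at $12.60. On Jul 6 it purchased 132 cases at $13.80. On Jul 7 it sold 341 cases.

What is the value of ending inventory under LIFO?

Ending inventory = $1,135.20

Jul 7, 341 sold [LIFO — newest first]: 132 @ $13.80 + 136 @ $12.60 + 73 @ $13.20 = $4,498.80
Ending inventory: 86 @ $13.20 = $1,135.20
Check: goods available $5,634.00 = COGS $4,498.80 + ending $1,135.20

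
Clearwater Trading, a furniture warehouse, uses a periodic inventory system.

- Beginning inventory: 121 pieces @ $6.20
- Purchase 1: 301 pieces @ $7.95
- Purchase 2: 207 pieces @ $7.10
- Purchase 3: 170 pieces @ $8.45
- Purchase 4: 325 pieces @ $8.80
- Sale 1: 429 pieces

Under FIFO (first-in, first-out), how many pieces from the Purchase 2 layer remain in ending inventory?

Sale 1 (429) [FIFO — oldest first]: 121 @ $6.20 + 301 @ $7.95 + 7 @ $7.10 = $3,192.85
Ending inventory: 200 @ $7.10 + 170 @ $8.45 + 325 @ $8.80 = $5,716.50

200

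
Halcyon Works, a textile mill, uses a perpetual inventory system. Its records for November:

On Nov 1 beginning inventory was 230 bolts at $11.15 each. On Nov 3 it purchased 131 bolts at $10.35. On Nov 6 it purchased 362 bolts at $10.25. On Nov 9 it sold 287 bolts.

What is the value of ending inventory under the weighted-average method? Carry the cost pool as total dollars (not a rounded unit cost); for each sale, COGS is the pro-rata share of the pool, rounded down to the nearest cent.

Ending inventory = $4,601.73

After Nov 1: 230 on hand, pool $2,564.50 (≈ $11.1500 each)
After Nov 3: 361 on hand, pool $3,920.35 (≈ $10.8597 each)
After Nov 6: 723 on hand, pool $7,630.85 (≈ $10.5544 each)
Nov 9, sell 287: 287/723 × $7,630.85 → $3,029.12
Ending inventory (cost pool remaining) = $4,601.73
Check: goods available $7,630.85 = COGS $3,029.12 + ending $4,601.73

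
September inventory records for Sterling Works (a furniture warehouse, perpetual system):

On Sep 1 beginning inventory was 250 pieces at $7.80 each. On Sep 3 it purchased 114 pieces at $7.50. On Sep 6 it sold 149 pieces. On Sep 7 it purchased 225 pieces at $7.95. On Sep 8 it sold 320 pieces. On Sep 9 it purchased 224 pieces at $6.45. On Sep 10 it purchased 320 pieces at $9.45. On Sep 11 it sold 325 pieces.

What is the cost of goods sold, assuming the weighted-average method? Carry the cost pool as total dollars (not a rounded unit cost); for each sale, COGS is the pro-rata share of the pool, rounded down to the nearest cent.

After Sep 1: 250 on hand, pool $1,950.00 (≈ $7.8000 each)
After Sep 3: 364 on hand, pool $2,805.00 (≈ $7.7060 each)
Sep 6, sell 149: 149/364 × $2,805.00 → $1,148.20
After Sep 7: 440 on hand, pool $3,445.55 (≈ $7.8308 each)
Sep 8, sell 320: 320/440 × $3,445.55 → $2,505.85
After Sep 9: 344 on hand, pool $2,384.50 (≈ $6.9317 each)
After Sep 10: 664 on hand, pool $5,408.50 (≈ $8.1453 each)
Sep 11, sell 325: 325/664 × $5,408.50 → $2,647.23
Total COGS = $1,148.20 + $2,505.85 + $2,647.23 = $6,301.28
Ending inventory (cost pool remaining) = $2,761.27
Check: goods available $9,062.55 = COGS $6,301.28 + ending $2,761.27

COGS = $6,301.28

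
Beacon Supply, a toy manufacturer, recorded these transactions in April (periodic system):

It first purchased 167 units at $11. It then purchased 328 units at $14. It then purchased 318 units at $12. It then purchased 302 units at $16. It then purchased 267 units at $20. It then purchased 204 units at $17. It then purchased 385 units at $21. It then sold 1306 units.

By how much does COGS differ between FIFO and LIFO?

FIFO COGS: 167 @ $11 + 328 @ $14 + 318 @ $12 + 302 @ $16 + 191 @ $20 = $18,897
LIFO COGS: 385 @ $21 + 204 @ $17 + 267 @ $20 + 302 @ $16 + 148 @ $12 = $23,501
Difference = |$18,897 − $23,501| = $4,604

$4,604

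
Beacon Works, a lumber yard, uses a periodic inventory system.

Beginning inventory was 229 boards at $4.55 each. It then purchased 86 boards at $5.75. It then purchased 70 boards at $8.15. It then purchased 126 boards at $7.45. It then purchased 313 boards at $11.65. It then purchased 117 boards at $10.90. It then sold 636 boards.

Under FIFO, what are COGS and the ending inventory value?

COGS = $4,501.90; ending inventory = $3,465.50

Sale 1 (636) [FIFO — oldest first]: 229 @ $4.55 + 86 @ $5.75 + 70 @ $8.15 + 126 @ $7.45 + 125 @ $11.65 = $4,501.90
Ending inventory: 188 @ $11.65 + 117 @ $10.90 = $3,465.50
Check: goods available $7,967.40 = COGS $4,501.90 + ending $3,465.50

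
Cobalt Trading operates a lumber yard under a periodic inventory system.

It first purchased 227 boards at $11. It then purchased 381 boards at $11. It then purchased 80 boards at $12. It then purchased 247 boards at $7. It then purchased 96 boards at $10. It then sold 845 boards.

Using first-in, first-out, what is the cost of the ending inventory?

Sale 1 (845) [FIFO — oldest first]: 227 @ $11 + 381 @ $11 + 80 @ $12 + 157 @ $7 = $8,747
Ending inventory: 90 @ $7 + 96 @ $10 = $1,590
Check: goods available $10,337 = COGS $8,747 + ending $1,590

Ending inventory = $1,590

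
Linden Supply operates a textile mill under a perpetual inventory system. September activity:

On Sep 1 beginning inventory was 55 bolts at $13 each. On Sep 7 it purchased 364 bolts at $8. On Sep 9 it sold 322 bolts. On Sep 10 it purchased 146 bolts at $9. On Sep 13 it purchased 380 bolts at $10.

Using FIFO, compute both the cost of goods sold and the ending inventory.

Sep 9, 322 sold [FIFO — oldest first]: 55 @ $13 + 267 @ $8 = $2,851
Ending inventory: 97 @ $8 + 146 @ $9 + 380 @ $10 = $5,890

COGS = $2,851; ending inventory = $5,890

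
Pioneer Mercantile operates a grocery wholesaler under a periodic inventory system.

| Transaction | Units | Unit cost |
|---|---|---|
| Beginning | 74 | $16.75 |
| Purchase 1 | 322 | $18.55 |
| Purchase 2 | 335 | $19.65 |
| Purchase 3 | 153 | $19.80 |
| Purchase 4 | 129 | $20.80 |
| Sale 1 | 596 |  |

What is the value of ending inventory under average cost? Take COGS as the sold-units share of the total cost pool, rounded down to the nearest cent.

Ending inventory = $8,030.42

Sale 1, sell 596: 596/1013 × $19,507.95 → $11,477.53
Ending inventory (cost pool remaining) = $8,030.42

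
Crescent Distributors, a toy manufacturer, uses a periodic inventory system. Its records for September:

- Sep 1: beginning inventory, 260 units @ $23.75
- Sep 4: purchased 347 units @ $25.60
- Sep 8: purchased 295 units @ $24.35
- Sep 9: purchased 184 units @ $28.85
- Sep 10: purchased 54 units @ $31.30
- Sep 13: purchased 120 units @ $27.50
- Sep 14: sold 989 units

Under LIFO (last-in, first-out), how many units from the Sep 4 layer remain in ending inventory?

11

Sep 14, 989 sold [LIFO — newest first]: 120 @ $27.50 + 54 @ $31.30 + 184 @ $28.85 + 295 @ $24.35 + 336 @ $25.60 = $26,083.45
Ending inventory: 260 @ $23.75 + 11 @ $25.60 = $6,456.60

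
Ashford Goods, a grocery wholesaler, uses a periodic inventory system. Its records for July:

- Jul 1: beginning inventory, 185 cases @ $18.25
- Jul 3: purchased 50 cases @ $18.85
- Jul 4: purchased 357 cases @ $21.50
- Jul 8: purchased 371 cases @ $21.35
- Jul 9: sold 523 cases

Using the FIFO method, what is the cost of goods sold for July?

Jul 9, 523 sold [FIFO — oldest first]: 185 @ $18.25 + 50 @ $18.85 + 288 @ $21.50 = $10,510.75
Ending inventory: 69 @ $21.50 + 371 @ $21.35 = $9,404.35

COGS = $10,510.75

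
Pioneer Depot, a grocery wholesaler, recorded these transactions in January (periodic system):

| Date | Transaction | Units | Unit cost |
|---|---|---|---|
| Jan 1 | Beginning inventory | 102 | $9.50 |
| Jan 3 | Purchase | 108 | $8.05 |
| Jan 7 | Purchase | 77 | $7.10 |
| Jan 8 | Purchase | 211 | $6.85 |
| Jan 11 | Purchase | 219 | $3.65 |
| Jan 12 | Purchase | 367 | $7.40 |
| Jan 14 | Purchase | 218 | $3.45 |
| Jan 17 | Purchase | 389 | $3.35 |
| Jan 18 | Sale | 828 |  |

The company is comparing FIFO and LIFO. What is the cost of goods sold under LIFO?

COGS = $3,690.65

FIFO COGS: 102 @ $9.50 + 108 @ $8.05 + 77 @ $7.10 + 211 @ $6.85 + 219 @ $3.65 + 111 @ $7.40 = $5,451.20
LIFO COGS: 389 @ $3.35 + 218 @ $3.45 + 221 @ $7.40 = $3,690.65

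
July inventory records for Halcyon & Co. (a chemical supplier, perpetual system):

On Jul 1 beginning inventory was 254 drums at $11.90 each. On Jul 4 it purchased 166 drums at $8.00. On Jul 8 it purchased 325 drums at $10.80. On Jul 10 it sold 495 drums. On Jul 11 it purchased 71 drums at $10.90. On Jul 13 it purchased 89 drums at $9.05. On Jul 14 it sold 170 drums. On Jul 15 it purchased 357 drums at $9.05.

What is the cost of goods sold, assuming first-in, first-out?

Jul 10, 495 sold [FIFO — oldest first]: 254 @ $11.90 + 166 @ $8.00 + 75 @ $10.80 = $5,160.60
Jul 14, 170 sold [FIFO — oldest first]: 170 @ $10.80 = $1,836.00
Total COGS = $5,160.60 + $1,836.00 = $6,996.60
Ending inventory: 80 @ $10.80 + 71 @ $10.90 + 89 @ $9.05 + 357 @ $9.05 = $5,674.20

COGS = $6,996.60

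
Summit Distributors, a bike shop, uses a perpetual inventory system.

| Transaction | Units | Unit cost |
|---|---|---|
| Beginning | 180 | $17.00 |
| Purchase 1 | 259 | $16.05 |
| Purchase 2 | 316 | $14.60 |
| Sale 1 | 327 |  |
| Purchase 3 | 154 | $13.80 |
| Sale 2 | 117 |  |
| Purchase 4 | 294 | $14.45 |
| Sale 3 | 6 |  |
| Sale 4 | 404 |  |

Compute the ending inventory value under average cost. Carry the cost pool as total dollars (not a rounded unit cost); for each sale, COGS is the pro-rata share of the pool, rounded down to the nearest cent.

After Beginning: 180 on hand, pool $3,060.00 (≈ $17.0000 each)
After Purchase 1: 439 on hand, pool $7,216.95 (≈ $16.4395 each)
After Purchase 2: 755 on hand, pool $11,830.55 (≈ $15.6696 each)
Sale 1, sell 327: 327/755 × $11,830.55 → $5,123.96
After Purchase 3: 582 on hand, pool $8,831.79 (≈ $15.1749 each)
Sale 2, sell 117: 117/582 × $8,831.79 → $1,775.46
After Purchase 4: 759 on hand, pool $11,304.63 (≈ $14.8941 each)
Sale 3, sell 6: 6/759 × $11,304.63 → $89.36
Sale 4, sell 404: 404/753 × $11,215.27 → $6,017.22
Total COGS = $5,123.96 + $1,775.46 + $89.36 + $6,017.22 = $13,006.00
Ending inventory (cost pool remaining) = $5,198.05
Check: goods available $18,204.05 = COGS $13,006.00 + ending $5,198.05

Ending inventory = $5,198.05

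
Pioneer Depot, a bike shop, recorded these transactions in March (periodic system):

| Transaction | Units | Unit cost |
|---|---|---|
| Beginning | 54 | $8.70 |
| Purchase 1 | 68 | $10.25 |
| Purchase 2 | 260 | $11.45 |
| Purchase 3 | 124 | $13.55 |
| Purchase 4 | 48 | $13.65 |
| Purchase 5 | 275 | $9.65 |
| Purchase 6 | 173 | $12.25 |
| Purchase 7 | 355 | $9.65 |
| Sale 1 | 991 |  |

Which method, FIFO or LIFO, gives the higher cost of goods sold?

FIFO COGS: 54 @ $8.70 + 68 @ $10.25 + 260 @ $11.45 + 124 @ $13.55 + 48 @ $13.65 + 275 @ $9.65 + 162 @ $12.25 = $11,117.45
LIFO COGS: 355 @ $9.65 + 173 @ $12.25 + 275 @ $9.65 + 48 @ $13.65 + 124 @ $13.55 + 16 @ $11.45 = $10,717.35

FIFO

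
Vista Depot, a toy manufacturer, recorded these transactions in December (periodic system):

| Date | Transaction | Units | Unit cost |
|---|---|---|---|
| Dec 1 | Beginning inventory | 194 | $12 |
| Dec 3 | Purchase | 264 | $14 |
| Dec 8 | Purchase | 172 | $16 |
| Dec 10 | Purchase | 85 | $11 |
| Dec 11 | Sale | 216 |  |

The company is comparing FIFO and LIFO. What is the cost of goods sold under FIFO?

FIFO COGS: 194 @ $12 + 22 @ $14 = $2,636
LIFO COGS: 85 @ $11 + 131 @ $16 = $3,031

COGS = $2,636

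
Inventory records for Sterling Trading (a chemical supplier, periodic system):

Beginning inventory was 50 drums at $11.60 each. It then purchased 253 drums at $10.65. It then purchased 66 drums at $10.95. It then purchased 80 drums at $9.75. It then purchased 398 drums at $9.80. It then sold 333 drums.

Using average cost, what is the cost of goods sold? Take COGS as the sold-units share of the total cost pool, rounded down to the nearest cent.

COGS = $3,411.59

Sale 1, sell 333: 333/847 × $8,677.55 → $3,411.59
Ending inventory (cost pool remaining) = $5,265.96
Check: goods available $8,677.55 = COGS $3,411.59 + ending $5,265.96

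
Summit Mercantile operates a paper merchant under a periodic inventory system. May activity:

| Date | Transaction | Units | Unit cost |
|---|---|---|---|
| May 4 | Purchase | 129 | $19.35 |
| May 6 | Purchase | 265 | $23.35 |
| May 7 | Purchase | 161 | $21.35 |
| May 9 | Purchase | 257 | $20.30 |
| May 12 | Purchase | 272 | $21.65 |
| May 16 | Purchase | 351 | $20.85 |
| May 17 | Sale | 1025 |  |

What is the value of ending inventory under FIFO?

May 17, 1025 sold [FIFO — oldest first]: 129 @ $19.35 + 265 @ $23.35 + 161 @ $21.35 + 257 @ $20.30 + 213 @ $21.65 = $21,949.80
Ending inventory: 59 @ $21.65 + 351 @ $20.85 = $8,595.70

Ending inventory = $8,595.70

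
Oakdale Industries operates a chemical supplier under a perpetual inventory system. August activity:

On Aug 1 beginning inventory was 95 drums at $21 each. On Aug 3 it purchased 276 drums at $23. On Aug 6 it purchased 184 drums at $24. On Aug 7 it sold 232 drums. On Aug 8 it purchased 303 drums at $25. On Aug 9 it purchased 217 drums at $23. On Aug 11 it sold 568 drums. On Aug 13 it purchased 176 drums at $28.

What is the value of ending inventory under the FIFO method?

Ending inventory = $11,369

Aug 7, 232 sold [FIFO — oldest first]: 95 @ $21 + 137 @ $23 = $5,146
Aug 11, 568 sold [FIFO — oldest first]: 139 @ $23 + 184 @ $24 + 245 @ $25 = $13,738
Total COGS = $5,146 + $13,738 = $18,884
Ending inventory: 58 @ $25 + 217 @ $23 + 176 @ $28 = $11,369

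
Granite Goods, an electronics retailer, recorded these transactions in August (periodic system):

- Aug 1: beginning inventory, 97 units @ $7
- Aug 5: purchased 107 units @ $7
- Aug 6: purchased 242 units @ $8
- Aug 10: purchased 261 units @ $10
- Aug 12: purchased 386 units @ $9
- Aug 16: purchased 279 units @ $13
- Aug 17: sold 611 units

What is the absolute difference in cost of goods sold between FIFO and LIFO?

FIFO COGS: 97 @ $7 + 107 @ $7 + 242 @ $8 + 165 @ $10 = $5,014
LIFO COGS: 279 @ $13 + 332 @ $9 = $6,615
Difference = |$5,014 − $6,615| = $1,601

$1,601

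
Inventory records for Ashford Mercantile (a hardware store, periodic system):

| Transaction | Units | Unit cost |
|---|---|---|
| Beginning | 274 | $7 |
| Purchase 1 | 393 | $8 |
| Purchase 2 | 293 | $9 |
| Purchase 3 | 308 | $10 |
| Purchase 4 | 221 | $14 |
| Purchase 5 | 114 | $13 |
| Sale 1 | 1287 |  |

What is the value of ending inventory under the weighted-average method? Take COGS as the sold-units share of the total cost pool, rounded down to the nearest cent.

Ending inventory = $3,026.94

Sale 1, sell 1287: 1287/1603 × $15,355.00 → $12,328.06
Ending inventory (cost pool remaining) = $3,026.94
Check: goods available $15,355.00 = COGS $12,328.06 + ending $3,026.94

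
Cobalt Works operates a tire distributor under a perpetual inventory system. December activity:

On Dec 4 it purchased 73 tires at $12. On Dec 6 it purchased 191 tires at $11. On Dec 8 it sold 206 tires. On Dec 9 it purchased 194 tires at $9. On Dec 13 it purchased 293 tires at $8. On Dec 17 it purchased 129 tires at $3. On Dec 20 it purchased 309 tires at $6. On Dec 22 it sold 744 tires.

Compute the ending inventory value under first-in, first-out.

Ending inventory = $1,434

Dec 8, 206 sold [FIFO — oldest first]: 73 @ $12 + 133 @ $11 = $2,339
Dec 22, 744 sold [FIFO — oldest first]: 58 @ $11 + 194 @ $9 + 293 @ $8 + 129 @ $3 + 70 @ $6 = $5,535
Total COGS = $2,339 + $5,535 = $7,874
Ending inventory: 239 @ $6 = $1,434
Check: goods available $9,308 = COGS $7,874 + ending $1,434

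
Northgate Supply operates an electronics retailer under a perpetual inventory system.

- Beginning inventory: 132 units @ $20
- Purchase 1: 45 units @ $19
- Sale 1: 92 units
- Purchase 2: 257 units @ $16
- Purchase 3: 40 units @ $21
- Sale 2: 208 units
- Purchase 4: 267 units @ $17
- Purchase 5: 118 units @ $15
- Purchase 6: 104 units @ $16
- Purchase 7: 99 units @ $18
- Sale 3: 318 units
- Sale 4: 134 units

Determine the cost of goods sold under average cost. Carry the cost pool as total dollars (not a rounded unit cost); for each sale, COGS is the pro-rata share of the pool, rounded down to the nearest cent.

COGS = $13,004.76

After Beginning: 132 on hand, pool $2,640.00 (≈ $20.0000 each)
After Purchase 1: 177 on hand, pool $3,495.00 (≈ $19.7458 each)
Sale 1, sell 92: 92/177 × $3,495.00 → $1,816.61
After Purchase 2: 342 on hand, pool $5,790.39 (≈ $16.9310 each)
After Purchase 3: 382 on hand, pool $6,630.39 (≈ $17.3570 each)
Sale 2, sell 208: 208/382 × $6,630.39 → $3,610.26
After Purchase 4: 441 on hand, pool $7,559.13 (≈ $17.1409 each)
After Purchase 5: 559 on hand, pool $9,329.13 (≈ $16.6890 each)
After Purchase 6: 663 on hand, pool $10,993.13 (≈ $16.5809 each)
After Purchase 7: 762 on hand, pool $12,775.13 (≈ $16.7653 each)
Sale 3, sell 318: 318/762 × $12,775.13 → $5,331.35
Sale 4, sell 134: 134/444 × $7,443.78 → $2,246.54
Total COGS = $1,816.61 + $3,610.26 + $5,331.35 + $2,246.54 = $13,004.76
Ending inventory (cost pool remaining) = $5,197.24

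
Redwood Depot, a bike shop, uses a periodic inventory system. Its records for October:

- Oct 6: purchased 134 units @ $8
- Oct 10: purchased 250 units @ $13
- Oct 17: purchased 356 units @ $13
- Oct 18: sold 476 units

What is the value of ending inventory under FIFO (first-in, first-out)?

Oct 18, 476 sold [FIFO — oldest first]: 134 @ $8 + 250 @ $13 + 92 @ $13 = $5,518
Ending inventory: 264 @ $13 = $3,432

Ending inventory = $3,432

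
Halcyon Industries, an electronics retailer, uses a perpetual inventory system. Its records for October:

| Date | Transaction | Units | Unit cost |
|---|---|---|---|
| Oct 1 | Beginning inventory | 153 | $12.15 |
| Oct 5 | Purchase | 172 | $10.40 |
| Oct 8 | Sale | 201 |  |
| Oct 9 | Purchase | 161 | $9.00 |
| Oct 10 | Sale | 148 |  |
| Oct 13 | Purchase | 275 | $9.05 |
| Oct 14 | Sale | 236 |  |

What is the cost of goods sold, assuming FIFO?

Oct 8, 201 sold [FIFO — oldest first]: 153 @ $12.15 + 48 @ $10.40 = $2,358.15
Oct 10, 148 sold [FIFO — oldest first]: 124 @ $10.40 + 24 @ $9.00 = $1,505.60
Oct 14, 236 sold [FIFO — oldest first]: 137 @ $9.00 + 99 @ $9.05 = $2,128.95
Total COGS = $2,358.15 + $1,505.60 + $2,128.95 = $5,992.70
Ending inventory: 176 @ $9.05 = $1,592.80

COGS = $5,992.70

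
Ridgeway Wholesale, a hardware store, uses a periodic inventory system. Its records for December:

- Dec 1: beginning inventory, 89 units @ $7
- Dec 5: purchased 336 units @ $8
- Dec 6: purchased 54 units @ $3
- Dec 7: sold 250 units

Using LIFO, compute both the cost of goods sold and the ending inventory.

Dec 7, 250 sold [LIFO — newest first]: 54 @ $3 + 196 @ $8 = $1,730
Ending inventory: 89 @ $7 + 140 @ $8 = $1,743
Check: goods available $3,473 = COGS $1,730 + ending $1,743

COGS = $1,730; ending inventory = $1,743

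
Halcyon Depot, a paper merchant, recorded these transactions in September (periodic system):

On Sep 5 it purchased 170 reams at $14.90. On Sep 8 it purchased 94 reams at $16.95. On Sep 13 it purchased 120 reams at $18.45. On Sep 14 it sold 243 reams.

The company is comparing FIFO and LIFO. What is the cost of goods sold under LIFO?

COGS = $4,239.40

FIFO COGS: 170 @ $14.90 + 73 @ $16.95 = $3,770.35
LIFO COGS: 120 @ $18.45 + 94 @ $16.95 + 29 @ $14.90 = $4,239.40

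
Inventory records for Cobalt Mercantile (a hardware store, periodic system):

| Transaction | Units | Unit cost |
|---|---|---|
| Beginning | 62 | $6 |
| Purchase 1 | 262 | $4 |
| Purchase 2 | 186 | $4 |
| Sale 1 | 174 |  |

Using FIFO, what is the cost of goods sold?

COGS = $820

Sale 1 (174) [FIFO — oldest first]: 62 @ $6 + 112 @ $4 = $820
Ending inventory: 150 @ $4 + 186 @ $4 = $1,344
Check: goods available $2,164 = COGS $820 + ending $1,344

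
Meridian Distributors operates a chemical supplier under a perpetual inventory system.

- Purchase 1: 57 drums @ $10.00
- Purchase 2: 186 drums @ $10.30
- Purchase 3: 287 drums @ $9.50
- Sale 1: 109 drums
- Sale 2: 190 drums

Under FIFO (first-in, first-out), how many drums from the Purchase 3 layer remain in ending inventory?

231

Sale 1 (109) [FIFO — oldest first]: 57 @ $10.00 + 52 @ $10.30 = $1,105.60
Sale 2 (190) [FIFO — oldest first]: 134 @ $10.30 + 56 @ $9.50 = $1,912.20
Total COGS = $1,105.60 + $1,912.20 = $3,017.80
Ending inventory: 231 @ $9.50 = $2,194.50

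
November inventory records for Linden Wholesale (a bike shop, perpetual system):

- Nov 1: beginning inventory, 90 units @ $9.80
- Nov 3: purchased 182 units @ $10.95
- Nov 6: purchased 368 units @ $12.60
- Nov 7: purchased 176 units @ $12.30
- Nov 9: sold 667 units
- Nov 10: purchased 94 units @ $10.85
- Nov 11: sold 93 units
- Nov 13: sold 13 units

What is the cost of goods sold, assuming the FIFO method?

Nov 9, 667 sold [FIFO — oldest first]: 90 @ $9.80 + 182 @ $10.95 + 368 @ $12.60 + 27 @ $12.30 = $7,843.80
Nov 11, 93 sold [FIFO — oldest first]: 93 @ $12.30 = $1,143.90
Nov 13, 13 sold [FIFO — oldest first]: 13 @ $12.30 = $159.90
Total COGS = $7,843.80 + $1,143.90 + $159.90 = $9,147.60
Ending inventory: 43 @ $12.30 + 94 @ $10.85 = $1,548.80
Check: goods available $10,696.40 = COGS $9,147.60 + ending $1,548.80

COGS = $9,147.60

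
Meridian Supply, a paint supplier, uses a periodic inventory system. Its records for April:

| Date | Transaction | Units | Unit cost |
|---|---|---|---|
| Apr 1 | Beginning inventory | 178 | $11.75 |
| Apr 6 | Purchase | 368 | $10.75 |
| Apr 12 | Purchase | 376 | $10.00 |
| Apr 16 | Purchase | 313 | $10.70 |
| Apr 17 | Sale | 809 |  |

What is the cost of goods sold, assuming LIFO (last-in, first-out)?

Apr 17, 809 sold [LIFO — newest first]: 313 @ $10.70 + 376 @ $10.00 + 120 @ $10.75 = $8,399.10
Ending inventory: 178 @ $11.75 + 248 @ $10.75 = $4,757.50

COGS = $8,399.10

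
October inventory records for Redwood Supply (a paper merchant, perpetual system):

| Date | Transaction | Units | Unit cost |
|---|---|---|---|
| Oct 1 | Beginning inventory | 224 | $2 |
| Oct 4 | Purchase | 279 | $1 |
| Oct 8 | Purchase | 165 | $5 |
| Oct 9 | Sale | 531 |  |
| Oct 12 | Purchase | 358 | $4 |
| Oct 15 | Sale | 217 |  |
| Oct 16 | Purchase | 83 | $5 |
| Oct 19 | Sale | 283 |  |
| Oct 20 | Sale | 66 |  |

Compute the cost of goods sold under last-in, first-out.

COGS = $3,375

Oct 9, 531 sold [LIFO — newest first]: 165 @ $5 + 279 @ $1 + 87 @ $2 = $1,278
Oct 15, 217 sold [LIFO — newest first]: 217 @ $4 = $868
Oct 19, 283 sold [LIFO — newest first]: 83 @ $5 + 141 @ $4 + 59 @ $2 = $1,097
Oct 20, 66 sold [LIFO — newest first]: 66 @ $2 = $132
Total COGS = $1,278 + $868 + $1,097 + $132 = $3,375
Ending inventory: 12 @ $2 = $24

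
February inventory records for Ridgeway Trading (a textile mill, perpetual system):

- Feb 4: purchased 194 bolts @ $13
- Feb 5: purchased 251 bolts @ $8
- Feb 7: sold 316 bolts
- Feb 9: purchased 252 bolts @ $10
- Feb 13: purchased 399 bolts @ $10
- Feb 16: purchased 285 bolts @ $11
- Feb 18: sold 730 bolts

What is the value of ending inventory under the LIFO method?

Feb 7, 316 sold [LIFO — newest first]: 251 @ $8 + 65 @ $13 = $2,853
Feb 18, 730 sold [LIFO — newest first]: 285 @ $11 + 399 @ $10 + 46 @ $10 = $7,585
Total COGS = $2,853 + $7,585 = $10,438
Ending inventory: 129 @ $13 + 206 @ $10 = $3,737
Check: goods available $14,175 = COGS $10,438 + ending $3,737

Ending inventory = $3,737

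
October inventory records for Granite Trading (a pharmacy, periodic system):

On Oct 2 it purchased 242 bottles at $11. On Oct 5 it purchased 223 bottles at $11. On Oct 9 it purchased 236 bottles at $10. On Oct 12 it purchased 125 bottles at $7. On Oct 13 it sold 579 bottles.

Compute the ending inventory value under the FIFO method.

Oct 13, 579 sold [FIFO — oldest first]: 242 @ $11 + 223 @ $11 + 114 @ $10 = $6,255
Ending inventory: 122 @ $10 + 125 @ $7 = $2,095

Ending inventory = $2,095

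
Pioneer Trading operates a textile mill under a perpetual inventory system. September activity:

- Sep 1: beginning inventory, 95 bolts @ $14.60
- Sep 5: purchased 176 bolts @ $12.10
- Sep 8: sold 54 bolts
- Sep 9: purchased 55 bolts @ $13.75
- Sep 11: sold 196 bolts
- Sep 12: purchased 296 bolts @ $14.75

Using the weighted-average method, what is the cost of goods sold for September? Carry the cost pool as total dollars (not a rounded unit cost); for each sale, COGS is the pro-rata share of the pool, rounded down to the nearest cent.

After Sep 1: 95 on hand, pool $1,387.00 (≈ $14.6000 each)
After Sep 5: 271 on hand, pool $3,516.60 (≈ $12.9764 each)
Sep 8, sell 54: 54/271 × $3,516.60 → $700.72
After Sep 9: 272 on hand, pool $3,572.13 (≈ $13.1328 each)
Sep 11, sell 196: 196/272 × $3,572.13 → $2,574.03
After Sep 12: 372 on hand, pool $5,364.10 (≈ $14.4196 each)
Total COGS = $700.72 + $2,574.03 = $3,274.75
Ending inventory (cost pool remaining) = $5,364.10

COGS = $3,274.75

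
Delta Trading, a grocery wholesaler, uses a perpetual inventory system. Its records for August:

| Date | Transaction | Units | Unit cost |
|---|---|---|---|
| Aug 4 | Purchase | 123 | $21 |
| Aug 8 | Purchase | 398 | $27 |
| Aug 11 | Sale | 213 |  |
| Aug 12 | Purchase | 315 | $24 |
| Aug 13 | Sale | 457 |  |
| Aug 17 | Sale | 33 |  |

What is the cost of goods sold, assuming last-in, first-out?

COGS = $18,036

Aug 11, 213 sold [LIFO — newest first]: 213 @ $27 = $5,751
Aug 13, 457 sold [LIFO — newest first]: 315 @ $24 + 142 @ $27 = $11,394
Aug 17, 33 sold [LIFO — newest first]: 33 @ $27 = $891
Total COGS = $5,751 + $11,394 + $891 = $18,036
Ending inventory: 123 @ $21 + 10 @ $27 = $2,853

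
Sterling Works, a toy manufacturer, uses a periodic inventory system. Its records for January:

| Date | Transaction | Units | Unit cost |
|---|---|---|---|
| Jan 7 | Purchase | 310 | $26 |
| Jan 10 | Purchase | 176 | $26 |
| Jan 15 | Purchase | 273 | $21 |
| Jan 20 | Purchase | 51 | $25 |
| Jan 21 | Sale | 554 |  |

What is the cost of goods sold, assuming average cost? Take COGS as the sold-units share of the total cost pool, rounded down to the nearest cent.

COGS = $13,435.52

Jan 21, sell 554: 554/810 × $19,644.00 → $13,435.52
Ending inventory (cost pool remaining) = $6,208.48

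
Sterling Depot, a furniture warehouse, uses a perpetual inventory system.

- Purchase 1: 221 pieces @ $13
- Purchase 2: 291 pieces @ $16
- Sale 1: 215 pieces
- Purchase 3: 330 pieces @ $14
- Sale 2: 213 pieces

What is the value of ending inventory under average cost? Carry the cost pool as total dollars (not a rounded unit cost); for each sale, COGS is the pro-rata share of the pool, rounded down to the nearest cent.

Ending inventory = $5,934.28

After Purchase 1: 221 on hand, pool $2,873.00 (≈ $13.0000 each)
After Purchase 2: 512 on hand, pool $7,529.00 (≈ $14.7051 each)
Sale 1, sell 215: 215/512 × $7,529.00 → $3,161.59
After Purchase 3: 627 on hand, pool $8,987.41 (≈ $14.3340 each)
Sale 2, sell 213: 213/627 × $8,987.41 → $3,053.13
Total COGS = $3,161.59 + $3,053.13 = $6,214.72
Ending inventory (cost pool remaining) = $5,934.28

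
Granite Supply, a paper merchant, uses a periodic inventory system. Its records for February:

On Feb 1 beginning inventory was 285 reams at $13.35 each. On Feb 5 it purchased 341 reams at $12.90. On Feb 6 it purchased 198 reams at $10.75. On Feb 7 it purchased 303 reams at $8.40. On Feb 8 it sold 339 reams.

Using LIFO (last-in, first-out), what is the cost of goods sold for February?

Feb 8, 339 sold [LIFO — newest first]: 303 @ $8.40 + 36 @ $10.75 = $2,932.20
Ending inventory: 285 @ $13.35 + 341 @ $12.90 + 162 @ $10.75 = $9,945.15

COGS = $2,932.20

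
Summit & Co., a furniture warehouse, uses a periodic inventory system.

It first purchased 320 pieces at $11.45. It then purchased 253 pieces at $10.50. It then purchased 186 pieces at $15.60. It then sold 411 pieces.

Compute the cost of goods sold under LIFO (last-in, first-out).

COGS = $5,264.10

Sale 1 (411) [LIFO — newest first]: 186 @ $15.60 + 225 @ $10.50 = $5,264.10
Ending inventory: 320 @ $11.45 + 28 @ $10.50 = $3,958.00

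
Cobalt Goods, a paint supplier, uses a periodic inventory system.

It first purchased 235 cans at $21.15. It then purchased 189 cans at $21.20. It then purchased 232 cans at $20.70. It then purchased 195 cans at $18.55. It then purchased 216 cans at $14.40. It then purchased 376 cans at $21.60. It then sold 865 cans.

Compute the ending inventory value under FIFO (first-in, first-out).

Sale 1 (865) [FIFO — oldest first]: 235 @ $21.15 + 189 @ $21.20 + 232 @ $20.70 + 195 @ $18.55 + 14 @ $14.40 = $17,598.30
Ending inventory: 202 @ $14.40 + 376 @ $21.60 = $11,030.40

Ending inventory = $11,030.40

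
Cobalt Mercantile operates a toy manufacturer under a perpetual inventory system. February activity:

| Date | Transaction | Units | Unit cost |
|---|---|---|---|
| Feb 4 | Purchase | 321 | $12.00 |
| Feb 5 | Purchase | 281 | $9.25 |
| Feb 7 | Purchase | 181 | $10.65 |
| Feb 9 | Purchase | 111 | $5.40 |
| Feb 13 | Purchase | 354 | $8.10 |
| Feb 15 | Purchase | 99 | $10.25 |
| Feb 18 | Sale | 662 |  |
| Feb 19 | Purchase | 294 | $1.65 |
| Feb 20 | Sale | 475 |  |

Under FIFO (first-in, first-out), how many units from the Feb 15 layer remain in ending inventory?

99

Feb 18, 662 sold [FIFO — oldest first]: 321 @ $12.00 + 281 @ $9.25 + 60 @ $10.65 = $7,090.25
Feb 20, 475 sold [FIFO — oldest first]: 121 @ $10.65 + 111 @ $5.40 + 243 @ $8.10 = $3,856.35
Total COGS = $7,090.25 + $3,856.35 = $10,946.60
Ending inventory: 111 @ $8.10 + 99 @ $10.25 + 294 @ $1.65 = $2,398.95
Check: goods available $13,345.55 = COGS $10,946.60 + ending $2,398.95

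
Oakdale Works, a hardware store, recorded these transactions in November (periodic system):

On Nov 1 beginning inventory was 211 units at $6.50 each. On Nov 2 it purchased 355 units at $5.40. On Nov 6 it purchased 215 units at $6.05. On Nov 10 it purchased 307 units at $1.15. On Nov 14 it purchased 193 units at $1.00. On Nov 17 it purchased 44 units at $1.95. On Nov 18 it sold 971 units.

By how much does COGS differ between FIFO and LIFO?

FIFO COGS: 211 @ $6.50 + 355 @ $5.40 + 215 @ $6.05 + 190 @ $1.15 = $4,807.75
LIFO COGS: 44 @ $1.95 + 193 @ $1.00 + 307 @ $1.15 + 215 @ $6.05 + 212 @ $5.40 = $3,077.40
Difference = |$4,807.75 − $3,077.40| = $1,730.35

$1,730.35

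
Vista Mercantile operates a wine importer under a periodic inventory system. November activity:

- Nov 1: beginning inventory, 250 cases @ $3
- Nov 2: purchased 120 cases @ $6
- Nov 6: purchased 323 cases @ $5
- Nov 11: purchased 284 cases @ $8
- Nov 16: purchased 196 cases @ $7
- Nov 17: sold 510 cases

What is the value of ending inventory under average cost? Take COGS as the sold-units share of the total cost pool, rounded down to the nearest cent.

Nov 17, sell 510: 510/1173 × $6,729.00 → $2,925.65
Ending inventory (cost pool remaining) = $3,803.35
Check: goods available $6,729.00 = COGS $2,925.65 + ending $3,803.35

Ending inventory = $3,803.35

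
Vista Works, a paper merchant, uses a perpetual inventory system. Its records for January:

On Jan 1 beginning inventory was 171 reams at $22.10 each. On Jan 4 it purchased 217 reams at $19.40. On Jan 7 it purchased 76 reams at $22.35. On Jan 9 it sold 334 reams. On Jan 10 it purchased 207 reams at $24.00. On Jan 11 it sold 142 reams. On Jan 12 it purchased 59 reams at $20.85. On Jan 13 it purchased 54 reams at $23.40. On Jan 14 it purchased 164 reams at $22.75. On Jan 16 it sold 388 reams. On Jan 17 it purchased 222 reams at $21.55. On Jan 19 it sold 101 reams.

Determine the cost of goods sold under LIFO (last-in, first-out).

COGS = $21,200.40

Jan 9, 334 sold [LIFO — newest first]: 76 @ $22.35 + 217 @ $19.40 + 41 @ $22.10 = $6,814.50
Jan 11, 142 sold [LIFO — newest first]: 142 @ $24.00 = $3,408.00
Jan 16, 388 sold [LIFO — newest first]: 164 @ $22.75 + 54 @ $23.40 + 59 @ $20.85 + 65 @ $24.00 + 46 @ $22.10 = $8,801.35
Jan 19, 101 sold [LIFO — newest first]: 101 @ $21.55 = $2,176.55
Total COGS = $6,814.50 + $3,408.00 + $8,801.35 + $2,176.55 = $21,200.40
Ending inventory: 84 @ $22.10 + 121 @ $21.55 = $4,463.95
Check: goods available $25,664.35 = COGS $21,200.40 + ending $4,463.95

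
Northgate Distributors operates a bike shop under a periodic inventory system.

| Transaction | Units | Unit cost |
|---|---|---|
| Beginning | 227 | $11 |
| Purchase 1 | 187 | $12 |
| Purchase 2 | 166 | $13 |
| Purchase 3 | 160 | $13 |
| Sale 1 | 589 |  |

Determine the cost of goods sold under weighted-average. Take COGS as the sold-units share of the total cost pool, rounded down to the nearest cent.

Sale 1, sell 589: 589/740 × $8,979.00 → $7,146.79
Ending inventory (cost pool remaining) = $1,832.21
Check: goods available $8,979.00 = COGS $7,146.79 + ending $1,832.21

COGS = $7,146.79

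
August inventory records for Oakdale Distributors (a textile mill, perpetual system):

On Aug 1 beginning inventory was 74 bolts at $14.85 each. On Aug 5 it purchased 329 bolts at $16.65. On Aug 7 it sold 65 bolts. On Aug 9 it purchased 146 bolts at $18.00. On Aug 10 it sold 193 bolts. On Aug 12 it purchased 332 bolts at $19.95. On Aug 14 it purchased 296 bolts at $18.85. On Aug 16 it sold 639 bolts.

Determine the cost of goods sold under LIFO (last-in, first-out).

COGS = $16,878.95

Aug 7, 65 sold [LIFO — newest first]: 65 @ $16.65 = $1,082.25
Aug 10, 193 sold [LIFO — newest first]: 146 @ $18.00 + 47 @ $16.65 = $3,410.55
Aug 16, 639 sold [LIFO — newest first]: 296 @ $18.85 + 332 @ $19.95 + 11 @ $16.65 = $12,386.15
Total COGS = $1,082.25 + $3,410.55 + $12,386.15 = $16,878.95
Ending inventory: 74 @ $14.85 + 206 @ $16.65 = $4,528.80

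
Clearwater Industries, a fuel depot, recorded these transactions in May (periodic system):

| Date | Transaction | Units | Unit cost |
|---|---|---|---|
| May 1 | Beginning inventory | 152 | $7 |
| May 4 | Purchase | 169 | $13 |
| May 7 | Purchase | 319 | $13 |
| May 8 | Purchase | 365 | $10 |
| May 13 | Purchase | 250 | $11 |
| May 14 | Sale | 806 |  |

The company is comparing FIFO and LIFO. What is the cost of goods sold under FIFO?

COGS = $9,068

FIFO COGS: 152 @ $7 + 169 @ $13 + 319 @ $13 + 166 @ $10 = $9,068
LIFO COGS: 250 @ $11 + 365 @ $10 + 191 @ $13 = $8,883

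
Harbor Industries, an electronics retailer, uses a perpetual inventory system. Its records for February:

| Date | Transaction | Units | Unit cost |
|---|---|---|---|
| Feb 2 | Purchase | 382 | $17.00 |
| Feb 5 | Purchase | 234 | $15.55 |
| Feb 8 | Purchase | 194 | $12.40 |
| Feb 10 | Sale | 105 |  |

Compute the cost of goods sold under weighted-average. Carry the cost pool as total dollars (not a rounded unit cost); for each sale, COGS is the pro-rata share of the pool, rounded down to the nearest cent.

COGS = $1,625.33

After Feb 2: 382 on hand, pool $6,494.00 (≈ $17.0000 each)
After Feb 5: 616 on hand, pool $10,132.70 (≈ $16.4492 each)
After Feb 8: 810 on hand, pool $12,538.30 (≈ $15.4794 each)
Feb 10, sell 105: 105/810 × $12,538.30 → $1,625.33
Ending inventory (cost pool remaining) = $10,912.97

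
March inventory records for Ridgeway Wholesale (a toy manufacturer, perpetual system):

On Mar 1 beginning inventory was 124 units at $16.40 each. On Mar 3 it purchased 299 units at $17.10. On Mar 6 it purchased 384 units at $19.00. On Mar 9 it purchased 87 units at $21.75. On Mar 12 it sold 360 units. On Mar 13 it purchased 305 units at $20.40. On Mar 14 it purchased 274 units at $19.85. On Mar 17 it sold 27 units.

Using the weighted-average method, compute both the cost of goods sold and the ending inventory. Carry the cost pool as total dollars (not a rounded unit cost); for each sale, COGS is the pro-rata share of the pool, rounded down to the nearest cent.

COGS = $7,097.32; ending inventory = $20,898.33

After Mar 1: 124 on hand, pool $2,033.60 (≈ $16.4000 each)
After Mar 3: 423 on hand, pool $7,146.50 (≈ $16.8948 each)
After Mar 6: 807 on hand, pool $14,442.50 (≈ $17.8965 each)
After Mar 9: 894 on hand, pool $16,334.75 (≈ $18.2715 each)
Mar 12, sell 360: 360/894 × $16,334.75 → $6,577.75
After Mar 13: 839 on hand, pool $15,979.00 (≈ $19.0453 each)
After Mar 14: 1113 on hand, pool $21,417.90 (≈ $19.2434 each)
Mar 17, sell 27: 27/1113 × $21,417.90 → $519.57
Total COGS = $6,577.75 + $519.57 = $7,097.32
Ending inventory (cost pool remaining) = $20,898.33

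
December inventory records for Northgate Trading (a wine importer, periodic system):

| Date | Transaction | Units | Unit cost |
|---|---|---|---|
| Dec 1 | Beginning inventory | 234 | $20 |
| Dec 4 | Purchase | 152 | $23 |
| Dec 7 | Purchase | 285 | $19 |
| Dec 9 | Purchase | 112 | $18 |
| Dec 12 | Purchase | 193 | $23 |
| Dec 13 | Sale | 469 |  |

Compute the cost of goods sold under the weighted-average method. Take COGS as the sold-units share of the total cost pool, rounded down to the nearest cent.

Dec 13, sell 469: 469/976 × $20,046.00 → $9,632.76
Ending inventory (cost pool remaining) = $10,413.24
Check: goods available $20,046.00 = COGS $9,632.76 + ending $10,413.24

COGS = $9,632.76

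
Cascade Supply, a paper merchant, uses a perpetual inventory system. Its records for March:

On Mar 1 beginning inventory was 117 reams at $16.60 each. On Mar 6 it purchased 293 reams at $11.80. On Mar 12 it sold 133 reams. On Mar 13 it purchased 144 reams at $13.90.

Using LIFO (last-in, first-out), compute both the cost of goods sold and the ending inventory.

Mar 12, 133 sold [LIFO — newest first]: 133 @ $11.80 = $1,569.40
Ending inventory: 117 @ $16.60 + 160 @ $11.80 + 144 @ $13.90 = $5,831.80
Check: goods available $7,401.20 = COGS $1,569.40 + ending $5,831.80

COGS = $1,569.40; ending inventory = $5,831.80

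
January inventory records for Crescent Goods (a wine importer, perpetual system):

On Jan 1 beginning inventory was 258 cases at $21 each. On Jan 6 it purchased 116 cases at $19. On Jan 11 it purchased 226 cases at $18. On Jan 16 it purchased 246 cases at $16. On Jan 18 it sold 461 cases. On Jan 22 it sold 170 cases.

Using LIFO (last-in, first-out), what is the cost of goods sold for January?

Jan 18, 461 sold [LIFO — newest first]: 246 @ $16 + 215 @ $18 = $7,806
Jan 22, 170 sold [LIFO — newest first]: 11 @ $18 + 116 @ $19 + 43 @ $21 = $3,305
Total COGS = $7,806 + $3,305 = $11,111
Ending inventory: 215 @ $21 = $4,515

COGS = $11,111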